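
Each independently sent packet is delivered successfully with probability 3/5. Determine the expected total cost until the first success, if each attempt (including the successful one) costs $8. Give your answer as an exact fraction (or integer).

E[#attempts] = 1/p = 5/3; E[cost] = 8·5/3 = 40/3.

40/3 dollars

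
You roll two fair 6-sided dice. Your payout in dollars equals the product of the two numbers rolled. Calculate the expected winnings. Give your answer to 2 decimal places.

Distribution of the product of the two numbers rolled: 1 w.p. 1/36, 2 w.p. 1/18, 3 w.p. 1/18, 4 w.p. 1/12, 5 w.p. 1/18, 6 w.p. 1/9, …
E[payout] = (1/36)·1 + (1/18)·2 + (1/18)·3 + (1/12)·4 + (1/18)·5 + (1/9)·6 + (1/18)·8 + (1/36)·9 + (1/18)·10 + (1/9)·12 + (1/18)·15 + (1/36)·16 + (1/18)·18 + (1/18)·20 + (1/18)·24 + (1/36)·25 + (1/18)·30 + (1/36)·36 = 49/4
≈ $12.25

$12.25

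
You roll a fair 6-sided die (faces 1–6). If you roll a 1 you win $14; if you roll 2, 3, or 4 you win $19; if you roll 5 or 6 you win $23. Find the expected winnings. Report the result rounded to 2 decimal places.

$19.50

E[payout] = (1/6)·14 + (1/2)·19 + (1/3)·23 = 39/2
≈ $19.50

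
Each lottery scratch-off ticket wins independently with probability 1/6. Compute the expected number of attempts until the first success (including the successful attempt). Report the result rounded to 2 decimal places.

6.00

For a geometric distribution, E[trials] = 1/p = 1/(1/6) = 6.
≈ 6.00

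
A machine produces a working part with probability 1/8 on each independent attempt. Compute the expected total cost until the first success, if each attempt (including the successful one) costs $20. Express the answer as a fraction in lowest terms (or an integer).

E[#attempts] = 1/p = 8; E[cost] = 20·8 = 160.

$160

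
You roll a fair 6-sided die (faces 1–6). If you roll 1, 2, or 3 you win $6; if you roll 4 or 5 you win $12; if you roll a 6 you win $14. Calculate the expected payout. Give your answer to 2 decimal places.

E[payout] = (1/2)·6 + (1/3)·12 + (1/6)·14 = 28/3
≈ $9.33

$9.33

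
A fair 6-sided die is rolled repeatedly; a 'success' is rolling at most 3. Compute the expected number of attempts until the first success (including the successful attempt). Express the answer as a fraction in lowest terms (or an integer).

2

For a geometric distribution, E[trials] = 1/p = 1/(1/2) = 2.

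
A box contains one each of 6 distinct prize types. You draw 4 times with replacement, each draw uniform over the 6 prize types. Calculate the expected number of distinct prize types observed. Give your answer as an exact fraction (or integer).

671/216

Let Xⱼ=1 if type j appears at least once. P(Xⱼ=1) = 1 − ((6−1)/6)^4 = 671/1296.
E[#distinct] = 6·671/1296 = 671/216.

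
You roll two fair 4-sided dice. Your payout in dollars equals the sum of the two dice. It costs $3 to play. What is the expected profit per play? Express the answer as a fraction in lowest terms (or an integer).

Distribution of the sum of the two dice: 2 w.p. 1/16, 3 w.p. 1/8, 4 w.p. 3/16, 5 w.p. 1/4, 6 w.p. 3/16, 7 w.p. 1/8, …
E[payout] = (1/16)·2 + (1/8)·3 + (3/16)·4 + (1/4)·5 + (3/16)·6 + (1/8)·7 + (1/16)·8 = 5
Expected profit = 5 − 3 = 2

$2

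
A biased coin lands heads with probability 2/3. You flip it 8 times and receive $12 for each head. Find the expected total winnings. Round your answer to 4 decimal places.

E[#heads] = 8·2/3 = 16/3 (linearity over flips).
E[winnings] = 12·16/3 = 64.
≈ 64.0000

$64.0000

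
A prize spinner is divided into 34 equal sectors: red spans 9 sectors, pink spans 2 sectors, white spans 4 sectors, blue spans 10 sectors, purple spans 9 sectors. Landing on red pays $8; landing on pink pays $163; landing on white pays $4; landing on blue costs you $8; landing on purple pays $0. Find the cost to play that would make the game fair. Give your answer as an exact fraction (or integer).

E[payout] = (9/34)·8 + (2/34)·163 + (4/34)·4 + (10/34)·(-8) + (9/34)·0 = 167/17
Fair fee = E[payout] = 167/17

167/17 dollars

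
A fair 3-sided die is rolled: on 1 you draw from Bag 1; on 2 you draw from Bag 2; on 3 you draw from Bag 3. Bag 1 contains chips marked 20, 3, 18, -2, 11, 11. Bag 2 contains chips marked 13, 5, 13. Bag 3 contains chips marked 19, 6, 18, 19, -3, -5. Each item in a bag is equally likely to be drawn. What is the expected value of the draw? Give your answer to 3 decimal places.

9.833

E[X | Bag 1] = (20 + 3 + 18 − 2 + 11 + 11)/6 = 61/6
E[X | Bag 2] = (13 + 5 + 13)/3 = 31/3
E[X | Bag 3] = (19 + 6 + 18 + 19 − 3 − 5)/6 = 9
E[X] = (1/3)·61/6 + (1/3)·31/3 + (1/3)·9 = 59/6 ≈ 9.833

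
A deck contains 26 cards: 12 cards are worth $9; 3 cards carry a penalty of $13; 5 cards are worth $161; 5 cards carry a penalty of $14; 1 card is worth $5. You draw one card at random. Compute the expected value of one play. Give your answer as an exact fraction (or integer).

E[payout] = (12/26)·9 + (3/26)·(-13) + (5/26)·161 + (5/26)·(-14) + (1/26)·5 = 809/26

809/26 dollars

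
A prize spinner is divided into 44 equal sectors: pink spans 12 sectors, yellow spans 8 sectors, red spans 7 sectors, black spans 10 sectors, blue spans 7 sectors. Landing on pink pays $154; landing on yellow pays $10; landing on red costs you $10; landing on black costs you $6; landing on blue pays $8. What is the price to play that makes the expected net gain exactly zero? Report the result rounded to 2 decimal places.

$42.14

E[payout] = (12/44)·154 + (8/44)·10 + (7/44)·(-10) + (10/44)·(-6) + (7/44)·8 = 927/22
Fair fee = E[payout] = 927/22 ≈ $42.14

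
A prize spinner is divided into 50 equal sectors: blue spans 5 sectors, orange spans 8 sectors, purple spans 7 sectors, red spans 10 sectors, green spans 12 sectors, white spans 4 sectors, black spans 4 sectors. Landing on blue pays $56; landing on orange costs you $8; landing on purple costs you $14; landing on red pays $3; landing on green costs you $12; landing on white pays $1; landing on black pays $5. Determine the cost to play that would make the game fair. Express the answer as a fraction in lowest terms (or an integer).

E[payout] = (5/50)·56 + (8/50)·(-8) + (7/50)·(-14) + (10/50)·3 + (12/50)·(-12) + (4/50)·1 + (4/50)·5 = 14/25
Fair fee = E[payout] = 14/25

14/25 dollars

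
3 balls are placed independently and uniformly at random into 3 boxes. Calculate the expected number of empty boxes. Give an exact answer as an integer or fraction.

8/9

Let Xⱼ=1 if box j is empty. P(Xⱼ=1) = ((3-1)/3)^3 = 8/27.
By linearity, E[#empty] = 3·8/27 = 8/9.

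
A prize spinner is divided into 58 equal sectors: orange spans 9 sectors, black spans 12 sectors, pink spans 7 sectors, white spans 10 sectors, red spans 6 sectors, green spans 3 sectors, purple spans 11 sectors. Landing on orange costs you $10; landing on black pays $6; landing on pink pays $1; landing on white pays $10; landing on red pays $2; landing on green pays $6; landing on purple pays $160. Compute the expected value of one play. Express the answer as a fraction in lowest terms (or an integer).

E[payout] = (9/58)·(-10) + (12/58)·6 + (7/58)·1 + (10/58)·10 + (6/58)·2 + (3/58)·6 + (11/58)·160 = 1879/58

1879/58 dollars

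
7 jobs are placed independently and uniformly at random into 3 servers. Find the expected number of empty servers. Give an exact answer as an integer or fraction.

128/729

Let Xⱼ=1 if server j is empty. P(Xⱼ=1) = ((3-1)/3)^7 = 128/2187.
By linearity, E[#empty] = 3·128/2187 = 128/729.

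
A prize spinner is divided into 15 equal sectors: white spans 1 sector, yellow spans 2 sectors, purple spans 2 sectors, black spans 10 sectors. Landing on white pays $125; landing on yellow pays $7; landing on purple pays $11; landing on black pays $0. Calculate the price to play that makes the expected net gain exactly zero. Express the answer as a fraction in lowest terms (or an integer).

E[payout] = (1/15)·125 + (2/15)·7 + (2/15)·11 + (10/15)·0 = 161/15
Fair fee = E[payout] = 161/15

161/15 dollars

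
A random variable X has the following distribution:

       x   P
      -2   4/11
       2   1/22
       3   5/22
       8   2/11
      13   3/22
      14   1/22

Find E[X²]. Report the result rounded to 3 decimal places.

E[X²] = (4/11)·4 + (1/22)·4 + (5/22)·9 + (2/11)·64 + (3/22)·169 + (1/22)·196
     = 520/11 ≈ 47.273

47.273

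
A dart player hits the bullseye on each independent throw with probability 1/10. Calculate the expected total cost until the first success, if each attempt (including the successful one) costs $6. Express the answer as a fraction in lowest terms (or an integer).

E[#attempts] = 1/p = 10; E[cost] = 6·10 = 60.

$60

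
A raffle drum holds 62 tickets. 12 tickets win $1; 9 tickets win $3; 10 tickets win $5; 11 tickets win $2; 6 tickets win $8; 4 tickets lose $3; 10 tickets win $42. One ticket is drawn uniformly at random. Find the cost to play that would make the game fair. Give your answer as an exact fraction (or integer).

E[payout] = (12/62)·1 + (9/62)·3 + (10/62)·5 + (11/62)·2 + (6/62)·8 + (4/62)·(-3) + (10/62)·42 = 567/62
Fair fee = E[payout] = 567/62

567/62 dollars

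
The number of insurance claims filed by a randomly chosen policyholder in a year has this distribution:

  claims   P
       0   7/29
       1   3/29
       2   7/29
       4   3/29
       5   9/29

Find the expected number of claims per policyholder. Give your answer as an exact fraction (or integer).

74/29

E[X] = (7/29)·0 + (3/29)·1 + (7/29)·2 + (3/29)·4 + (9/29)·5
     = 74/29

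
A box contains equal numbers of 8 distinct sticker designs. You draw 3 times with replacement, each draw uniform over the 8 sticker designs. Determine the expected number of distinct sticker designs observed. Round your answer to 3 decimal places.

2.641

Let Xⱼ=1 if type j appears at least once. P(Xⱼ=1) = 1 − ((8−1)/8)^3 = 169/512.
E[#distinct] = 8·169/512 = 169/64.
≈ 2.641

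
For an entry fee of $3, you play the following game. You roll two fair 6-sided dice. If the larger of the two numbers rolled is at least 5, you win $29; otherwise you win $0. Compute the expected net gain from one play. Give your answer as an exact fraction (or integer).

118/9 dollars

E[payout] = (4/9)·0 + (5/9)·29 = 145/9
Expected profit = 145/9 − 3 = 118/9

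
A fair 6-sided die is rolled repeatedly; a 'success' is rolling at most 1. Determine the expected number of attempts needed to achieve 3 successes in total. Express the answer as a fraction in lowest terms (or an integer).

18

By linearity (sum of 3 independent geometric waits), E[trials] = 3/p = 3/(1/6) = 18.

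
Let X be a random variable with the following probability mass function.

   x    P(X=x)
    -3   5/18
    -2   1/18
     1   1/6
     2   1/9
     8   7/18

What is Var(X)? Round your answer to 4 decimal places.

21.6914

E[X] = (5/18)·(-3) + (1/18)·(-2) + (1/6)·1 + (1/9)·2 + (7/18)·8 = 23/9
E[X²] = (5/18)·9 + (1/18)·4 + (1/6)·1 + (1/9)·4 + (7/18)·64 = 254/9
Var(X) = 254/9 − (23/9)² = 1757/81 ≈ 21.6914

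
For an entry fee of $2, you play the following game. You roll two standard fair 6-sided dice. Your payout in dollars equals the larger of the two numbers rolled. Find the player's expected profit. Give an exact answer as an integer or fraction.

Distribution of the larger of the two numbers rolled: 1 w.p. 1/36, 2 w.p. 1/12, 3 w.p. 5/36, 4 w.p. 7/36, 5 w.p. 1/4, 6 w.p. 11/36
E[payout] = (1/36)·1 + (1/12)·2 + (5/36)·3 + (7/36)·4 + (1/4)·5 + (11/36)·6 = 161/36
Expected profit = 161/36 − 2 = 89/36

89/36 dollars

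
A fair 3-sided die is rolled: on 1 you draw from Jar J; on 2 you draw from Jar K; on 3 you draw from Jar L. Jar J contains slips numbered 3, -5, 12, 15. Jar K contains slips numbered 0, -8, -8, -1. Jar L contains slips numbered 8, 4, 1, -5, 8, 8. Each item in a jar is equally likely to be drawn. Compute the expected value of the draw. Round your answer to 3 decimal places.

2.000

E[X | Jar J] = (3 − 5 + 12 + 15)/4 = 25/4
E[X | Jar K] = (0 − 8 − 8 − 1)/4 = -17/4
E[X | Jar L] = (8 + 4 + 1 − 5 + 8 + 8)/6 = 4
E[X] = (1/3)·25/4 + (1/3)·(-17/4) + (1/3)·4 = 2 ≈ 2.000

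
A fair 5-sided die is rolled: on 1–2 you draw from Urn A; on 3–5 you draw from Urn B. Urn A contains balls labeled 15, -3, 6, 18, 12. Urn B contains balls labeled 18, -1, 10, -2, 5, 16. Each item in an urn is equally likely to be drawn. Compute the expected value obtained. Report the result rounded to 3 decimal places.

8.440

E[X | Urn A] = (15 − 3 + 6 + 18 + 12)/5 = 48/5
E[X | Urn B] = (18 − 1 + 10 − 2 + 5 + 16)/6 = 23/3
E[X] = (2/5)·48/5 + (3/5)·23/3 = 211/25 ≈ 8.440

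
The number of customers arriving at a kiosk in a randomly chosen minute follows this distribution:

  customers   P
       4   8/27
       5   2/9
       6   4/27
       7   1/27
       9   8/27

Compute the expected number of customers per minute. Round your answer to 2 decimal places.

E[X] = (8/27)·4 + (2/9)·5 + (4/27)·6 + (1/27)·7 + (8/27)·9
     = 55/9 ≈ 6.11

6.11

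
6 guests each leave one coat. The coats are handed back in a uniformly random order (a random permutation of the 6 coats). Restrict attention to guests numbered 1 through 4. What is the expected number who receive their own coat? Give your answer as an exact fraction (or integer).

2/3

Let Xᵢ = 1 if person i gets their own coat. For each i, P(Xᵢ=1) = 1/6.
By linearity of expectation, E[X₁+…+X_4] = 4·(1/6) = 2/3.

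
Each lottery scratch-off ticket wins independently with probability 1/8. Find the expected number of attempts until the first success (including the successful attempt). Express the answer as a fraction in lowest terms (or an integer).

8

For a geometric distribution, E[trials] = 1/p = 1/(1/8) = 8.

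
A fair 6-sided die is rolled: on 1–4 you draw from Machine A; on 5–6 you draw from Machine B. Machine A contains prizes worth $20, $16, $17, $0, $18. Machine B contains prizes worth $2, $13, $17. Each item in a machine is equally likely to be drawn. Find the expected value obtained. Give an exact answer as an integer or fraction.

586/45 dollars

E[X | Machine A] = (20 + 16 + 17 + 0 + 18)/5 = 71/5
E[X | Machine B] = (2 + 13 + 17)/3 = 32/3
E[X] = (2/3)·71/5 + (1/3)·32/3 = 586/45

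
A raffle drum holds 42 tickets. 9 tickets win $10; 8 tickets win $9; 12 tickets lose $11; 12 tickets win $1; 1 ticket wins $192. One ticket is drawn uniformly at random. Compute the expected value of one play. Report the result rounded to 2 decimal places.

$5.57

E[payout] = (9/42)·10 + (8/42)·9 + (12/42)·(-11) + (12/42)·1 + (1/42)·192 = 39/7
≈ $5.57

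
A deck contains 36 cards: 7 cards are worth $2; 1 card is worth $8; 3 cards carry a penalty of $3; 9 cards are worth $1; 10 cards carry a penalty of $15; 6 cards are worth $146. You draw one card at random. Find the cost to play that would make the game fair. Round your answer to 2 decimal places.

$20.78

E[payout] = (7/36)·2 + (1/36)·8 + (3/36)·(-3) + (9/36)·1 + (10/36)·(-15) + (6/36)·146 = 187/9
Fair fee = E[payout] = 187/9 ≈ $20.78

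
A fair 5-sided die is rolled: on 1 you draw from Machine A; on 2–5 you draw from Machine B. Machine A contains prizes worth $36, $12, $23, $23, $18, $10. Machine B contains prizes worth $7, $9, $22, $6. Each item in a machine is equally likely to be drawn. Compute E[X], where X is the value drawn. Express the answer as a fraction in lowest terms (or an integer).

E[X | Machine A] = (36 + 12 + 23 + 23 + 18 + 10)/6 = 61/3
E[X | Machine B] = (7 + 9 + 22 + 6)/4 = 11
E[X] = (1/5)·61/3 + (4/5)·11 = 193/15

193/15 dollars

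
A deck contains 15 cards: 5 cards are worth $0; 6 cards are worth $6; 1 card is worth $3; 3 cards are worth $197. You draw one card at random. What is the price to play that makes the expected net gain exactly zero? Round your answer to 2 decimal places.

$42.00

E[payout] = (5/15)·0 + (6/15)·6 + (1/15)·3 + (3/15)·197 = 42
Fair fee = E[payout] = 42 ≈ $42.00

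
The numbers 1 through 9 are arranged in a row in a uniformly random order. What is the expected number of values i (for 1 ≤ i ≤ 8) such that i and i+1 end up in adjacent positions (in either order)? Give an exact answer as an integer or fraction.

For each i ∈ {1,…,8}, let Xᵢ = 1 if i and i+1 are adjacent. P(Xᵢ=1) = 2·(9−1)!/9! = 2/9.
By linearity, E[ΣXᵢ] = (8)·(2/9) = 16/9.

16/9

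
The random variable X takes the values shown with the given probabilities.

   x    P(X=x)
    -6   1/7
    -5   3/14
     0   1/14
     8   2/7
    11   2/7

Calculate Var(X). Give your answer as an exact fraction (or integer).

E[X] = (1/7)·(-6) + (3/14)·(-5) + (1/14)·0 + (2/7)·8 + (2/7)·11 = 7/2
E[X²] = (1/7)·36 + (3/14)·25 + (1/14)·0 + (2/7)·64 + (2/7)·121 = 887/14
Var(X) = 887/14 − (7/2)² = 1431/28

1431/28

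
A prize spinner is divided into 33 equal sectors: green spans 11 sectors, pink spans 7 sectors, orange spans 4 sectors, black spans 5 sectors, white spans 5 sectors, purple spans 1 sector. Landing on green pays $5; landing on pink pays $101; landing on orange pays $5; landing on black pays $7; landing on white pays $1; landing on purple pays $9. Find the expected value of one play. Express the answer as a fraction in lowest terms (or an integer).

E[payout] = (11/33)·5 + (7/33)·101 + (4/33)·5 + (5/33)·7 + (5/33)·1 + (1/33)·9 = 277/11

277/11 dollars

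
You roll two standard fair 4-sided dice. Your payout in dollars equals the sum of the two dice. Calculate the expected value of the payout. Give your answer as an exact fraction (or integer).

$5

Distribution of the sum of the two dice: 2 w.p. 1/16, 3 w.p. 1/8, 4 w.p. 3/16, 5 w.p. 1/4, 6 w.p. 3/16, 7 w.p. 1/8, …
E[payout] = (1/16)·2 + (1/8)·3 + (3/16)·4 + (1/4)·5 + (3/16)·6 + (1/8)·7 + (1/16)·8 = 5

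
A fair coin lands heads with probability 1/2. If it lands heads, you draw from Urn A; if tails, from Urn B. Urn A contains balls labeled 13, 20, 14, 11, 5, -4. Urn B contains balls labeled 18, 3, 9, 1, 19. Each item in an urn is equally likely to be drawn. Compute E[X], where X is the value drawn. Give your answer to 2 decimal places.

9.92

E[X | Urn A] = (13 + 20 + 14 + 11 + 5 − 4)/6 = 59/6
E[X | Urn B] = (18 + 3 + 9 + 1 + 19)/5 = 10
E[X] = (1/2)·59/6 + (1/2)·10 = 119/12 ≈ 9.92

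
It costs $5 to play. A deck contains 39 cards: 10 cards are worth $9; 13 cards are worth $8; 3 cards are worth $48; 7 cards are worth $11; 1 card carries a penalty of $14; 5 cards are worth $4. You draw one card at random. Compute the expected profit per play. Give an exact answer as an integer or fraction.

E[payout] = (10/39)·9 + (13/39)·8 + (3/39)·48 + (7/39)·11 + (1/39)·(-14) + (5/39)·4 = 421/39
Expected profit = 421/39 − 5 = 226/39

226/39 dollars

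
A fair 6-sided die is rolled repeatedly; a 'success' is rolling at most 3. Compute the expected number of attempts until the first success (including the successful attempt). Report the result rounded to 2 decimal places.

2.00

For a geometric distribution, E[trials] = 1/p = 1/(1/2) = 2.
≈ 2.00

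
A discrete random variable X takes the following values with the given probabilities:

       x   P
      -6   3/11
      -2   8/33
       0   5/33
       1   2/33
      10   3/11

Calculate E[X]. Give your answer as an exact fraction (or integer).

E[X] = (3/11)·(-6) + (8/33)·(-2) + (5/33)·0 + (2/33)·1 + (3/11)·10
     = 2/3

2/3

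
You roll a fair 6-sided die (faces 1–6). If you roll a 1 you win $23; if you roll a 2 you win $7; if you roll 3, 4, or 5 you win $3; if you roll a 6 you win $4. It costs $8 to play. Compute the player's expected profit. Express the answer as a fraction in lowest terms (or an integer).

-5/6 dollars

E[payout] = (1/2)·3 + (1/6)·4 + (1/6)·7 + (1/6)·23 = 43/6
Expected profit = 43/6 − 8 = -5/6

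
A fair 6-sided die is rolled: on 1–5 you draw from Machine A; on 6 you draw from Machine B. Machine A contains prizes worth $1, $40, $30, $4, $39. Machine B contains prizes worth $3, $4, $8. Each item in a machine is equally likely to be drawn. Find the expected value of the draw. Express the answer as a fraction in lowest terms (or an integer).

E[X | Machine A] = (1 + 40 + 30 + 4 + 39)/5 = 114/5
E[X | Machine B] = (3 + 4 + 8)/3 = 5
E[X] = (5/6)·114/5 + (1/6)·5 = 119/6

119/6 dollars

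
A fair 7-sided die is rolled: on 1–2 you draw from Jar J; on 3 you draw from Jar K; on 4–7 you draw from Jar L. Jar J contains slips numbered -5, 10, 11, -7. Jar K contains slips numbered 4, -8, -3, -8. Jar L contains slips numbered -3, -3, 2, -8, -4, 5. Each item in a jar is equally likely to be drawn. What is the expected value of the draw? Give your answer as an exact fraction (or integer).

-79/84

E[X | Jar J] = (-5 + 10 + 11 − 7)/4 = 9/4
E[X | Jar K] = (4 − 8 − 3 − 8)/4 = -15/4
E[X | Jar L] = (-3 − 3 + 2 − 8 − 4 + 5)/6 = -11/6
E[X] = (2/7)·9/4 + (1/7)·(-15/4) + (4/7)·(-11/6) = -79/84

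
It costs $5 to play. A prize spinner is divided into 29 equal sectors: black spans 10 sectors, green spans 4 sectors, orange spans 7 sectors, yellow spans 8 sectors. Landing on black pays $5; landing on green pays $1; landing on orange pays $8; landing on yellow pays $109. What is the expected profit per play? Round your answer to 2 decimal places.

E[payout] = (10/29)·5 + (4/29)·1 + (7/29)·8 + (8/29)·109 = 982/29
Expected profit = 982/29 − 5 = 837/29 ≈ $28.86

$28.86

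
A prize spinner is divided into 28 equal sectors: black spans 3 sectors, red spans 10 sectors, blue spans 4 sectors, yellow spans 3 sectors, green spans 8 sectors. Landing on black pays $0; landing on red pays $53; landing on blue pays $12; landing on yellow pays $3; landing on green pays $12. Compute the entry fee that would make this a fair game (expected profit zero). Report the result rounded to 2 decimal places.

$24.39

E[payout] = (3/28)·0 + (10/28)·53 + (4/28)·12 + (3/28)·3 + (8/28)·12 = 683/28
Fair fee = E[payout] = 683/28 ≈ $24.39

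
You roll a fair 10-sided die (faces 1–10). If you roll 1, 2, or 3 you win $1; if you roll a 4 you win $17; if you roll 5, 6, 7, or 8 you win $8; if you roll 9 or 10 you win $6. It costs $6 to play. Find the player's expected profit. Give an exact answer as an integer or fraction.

2/5 dollars

E[payout] = (3/10)·1 + (1/5)·6 + (2/5)·8 + (1/10)·17 = 32/5
Expected profit = 32/5 − 6 = 2/5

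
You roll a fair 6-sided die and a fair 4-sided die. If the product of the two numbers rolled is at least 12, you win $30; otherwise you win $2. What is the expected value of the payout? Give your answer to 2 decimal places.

E[payout] = (2/3)·2 + (1/3)·30 = 34/3
≈ $11.33

$11.33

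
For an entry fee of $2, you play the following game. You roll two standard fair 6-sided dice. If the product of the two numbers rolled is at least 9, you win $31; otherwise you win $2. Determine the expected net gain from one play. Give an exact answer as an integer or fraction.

E[payout] = (4/9)·2 + (5/9)·31 = 163/9
Expected profit = 163/9 − 2 = 145/9

145/9 dollars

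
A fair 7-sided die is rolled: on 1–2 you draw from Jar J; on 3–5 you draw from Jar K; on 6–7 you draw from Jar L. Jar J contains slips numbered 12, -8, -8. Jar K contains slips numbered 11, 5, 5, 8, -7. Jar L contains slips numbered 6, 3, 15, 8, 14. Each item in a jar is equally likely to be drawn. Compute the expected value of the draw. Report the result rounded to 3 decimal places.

E[X | Jar J] = (12 − 8 − 8)/3 = -4/3
E[X | Jar K] = (11 + 5 + 5 + 8 − 7)/5 = 22/5
E[X | Jar L] = (6 + 3 + 15 + 8 + 14)/5 = 46/5
E[X] = (2/7)·(-4/3) + (3/7)·22/5 + (2/7)·46/5 = 62/15 ≈ 4.133

4.133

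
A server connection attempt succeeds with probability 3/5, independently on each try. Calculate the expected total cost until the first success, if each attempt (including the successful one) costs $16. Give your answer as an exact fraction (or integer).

E[#attempts] = 1/p = 5/3; E[cost] = 16·5/3 = 80/3.

80/3 dollars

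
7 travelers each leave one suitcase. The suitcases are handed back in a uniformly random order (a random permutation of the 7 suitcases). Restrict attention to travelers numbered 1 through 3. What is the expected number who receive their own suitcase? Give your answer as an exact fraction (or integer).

3/7

Let Xᵢ = 1 if person i gets their own suitcase. For each i, P(Xᵢ=1) = 1/7.
By linearity of expectation, E[X₁+…+X_3] = 3·(1/7) = 3/7.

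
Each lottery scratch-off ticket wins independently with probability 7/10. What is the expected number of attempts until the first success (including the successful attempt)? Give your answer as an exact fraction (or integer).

10/7

For a geometric distribution, E[trials] = 1/p = 1/(7/10) = 10/7.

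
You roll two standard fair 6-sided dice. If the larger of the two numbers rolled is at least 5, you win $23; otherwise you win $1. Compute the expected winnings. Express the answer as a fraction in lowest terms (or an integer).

E[payout] = (4/9)·1 + (5/9)·23 = 119/9

119/9 dollars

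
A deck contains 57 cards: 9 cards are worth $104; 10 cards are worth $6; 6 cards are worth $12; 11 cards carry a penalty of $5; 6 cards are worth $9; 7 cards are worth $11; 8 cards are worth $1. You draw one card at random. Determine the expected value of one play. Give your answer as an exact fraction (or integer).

E[payout] = (9/57)·104 + (10/57)·6 + (6/57)·12 + (11/57)·(-5) + (6/57)·9 + (7/57)·11 + (8/57)·1 = 384/19

384/19 dollars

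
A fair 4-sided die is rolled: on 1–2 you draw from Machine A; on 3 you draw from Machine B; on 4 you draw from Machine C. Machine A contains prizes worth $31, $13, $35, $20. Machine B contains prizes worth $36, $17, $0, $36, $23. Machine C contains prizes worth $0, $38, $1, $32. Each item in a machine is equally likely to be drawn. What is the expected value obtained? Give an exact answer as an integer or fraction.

E[X | Machine A] = (31 + 13 + 35 + 20)/4 = 99/4
E[X | Machine B] = (36 + 17 + 0 + 36 + 23)/5 = 112/5
E[X | Machine C] = (0 + 38 + 1 + 32)/4 = 71/4
E[X] = (1/2)·99/4 + (1/4)·112/5 + (1/4)·71/4 = 1793/80

1793/80 dollars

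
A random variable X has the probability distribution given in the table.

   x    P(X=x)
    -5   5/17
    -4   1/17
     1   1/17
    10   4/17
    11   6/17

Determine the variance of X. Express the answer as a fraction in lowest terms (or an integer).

15472/289

E[X] = (5/17)·(-5) + (1/17)·(-4) + (1/17)·1 + (4/17)·10 + (6/17)·11 = 78/17
E[X²] = (5/17)·25 + (1/17)·16 + (1/17)·1 + (4/17)·100 + (6/17)·121 = 1268/17
Var(X) = 1268/17 − (78/17)² = 15472/289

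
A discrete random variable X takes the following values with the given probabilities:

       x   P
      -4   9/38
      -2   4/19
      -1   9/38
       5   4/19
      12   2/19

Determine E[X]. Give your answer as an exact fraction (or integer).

27/38

E[X] = (9/38)·(-4) + (4/19)·(-2) + (9/38)·(-1) + (4/19)·5 + (2/19)·12
     = 27/38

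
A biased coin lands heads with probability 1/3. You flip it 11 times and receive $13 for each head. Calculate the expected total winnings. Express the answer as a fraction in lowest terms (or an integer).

E[#heads] = 11·1/3 = 11/3 (linearity over flips).
E[winnings] = 13·11/3 = 143/3.

143/3 dollars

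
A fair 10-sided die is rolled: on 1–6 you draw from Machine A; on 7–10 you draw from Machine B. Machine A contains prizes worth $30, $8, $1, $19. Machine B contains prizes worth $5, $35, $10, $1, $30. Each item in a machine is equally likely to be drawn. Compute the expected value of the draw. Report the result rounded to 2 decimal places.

E[X | Machine A] = (30 + 8 + 1 + 19)/4 = 29/2
E[X | Machine B] = (5 + 35 + 10 + 1 + 30)/5 = 81/5
E[X] = (3/5)·29/2 + (2/5)·81/5 = 759/50 ≈ 15.18

$15.18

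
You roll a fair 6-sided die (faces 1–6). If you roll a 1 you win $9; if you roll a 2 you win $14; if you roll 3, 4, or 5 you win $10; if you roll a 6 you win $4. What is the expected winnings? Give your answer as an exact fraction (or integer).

19/2 dollars

E[payout] = (1/6)·4 + (1/6)·9 + (1/2)·10 + (1/6)·14 = 19/2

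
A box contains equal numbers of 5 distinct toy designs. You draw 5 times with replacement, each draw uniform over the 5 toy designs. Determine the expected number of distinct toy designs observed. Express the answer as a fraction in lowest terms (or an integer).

Let Xⱼ=1 if type j appears at least once. P(Xⱼ=1) = 1 − ((5−1)/5)^5 = 2101/3125.
E[#distinct] = 5·2101/3125 = 2101/625.

2101/625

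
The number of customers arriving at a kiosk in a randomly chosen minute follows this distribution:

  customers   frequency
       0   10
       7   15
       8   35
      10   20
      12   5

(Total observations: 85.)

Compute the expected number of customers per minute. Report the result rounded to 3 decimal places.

7.588

Total = 85, so P(customers=0) = 10/85, etc.
E[X] = (2/17)·0 + (3/17)·7 + (7/17)·8 + (4/17)·10 + (1/17)·12
     = 129/17 ≈ 7.588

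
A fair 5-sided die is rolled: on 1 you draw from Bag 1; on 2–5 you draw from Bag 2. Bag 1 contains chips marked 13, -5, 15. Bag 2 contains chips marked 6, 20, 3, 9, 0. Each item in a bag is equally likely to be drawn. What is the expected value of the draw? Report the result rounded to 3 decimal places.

7.613

E[X | Bag 1] = (13 − 5 + 15)/3 = 23/3
E[X | Bag 2] = (6 + 20 + 3 + 9 + 0)/5 = 38/5
E[X] = (1/5)·23/3 + (4/5)·38/5 = 571/75 ≈ 7.613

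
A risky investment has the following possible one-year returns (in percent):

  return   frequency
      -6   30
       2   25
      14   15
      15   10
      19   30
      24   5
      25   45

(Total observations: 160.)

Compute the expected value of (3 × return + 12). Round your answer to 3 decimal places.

50.344

Total = 160, so P(return=-6) = 30/160, etc.
E[3x+12] = (3/16)·(-6) + (5/32)·18 + (3/32)·54 + (1/16)·57 + (3/16)·69 + (1/32)·84 + (9/32)·87
     = 1611/32 ≈ 50.344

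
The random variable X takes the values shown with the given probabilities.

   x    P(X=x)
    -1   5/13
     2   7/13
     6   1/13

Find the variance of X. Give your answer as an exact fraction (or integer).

672/169

E[X] = (5/13)·(-1) + (7/13)·2 + (1/13)·6 = 15/13
E[X²] = (5/13)·1 + (7/13)·4 + (1/13)·36 = 69/13
Var(X) = 69/13 − (15/13)² = 672/169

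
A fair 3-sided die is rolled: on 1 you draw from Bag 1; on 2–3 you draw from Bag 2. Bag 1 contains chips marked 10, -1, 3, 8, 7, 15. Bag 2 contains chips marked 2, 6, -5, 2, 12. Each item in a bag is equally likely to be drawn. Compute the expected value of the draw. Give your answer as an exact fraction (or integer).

E[X | Bag 1] = (10 − 1 + 3 + 8 + 7 + 15)/6 = 7
E[X | Bag 2] = (2 + 6 − 5 + 2 + 12)/5 = 17/5
E[X] = (1/3)·7 + (2/3)·17/5 = 23/5

23/5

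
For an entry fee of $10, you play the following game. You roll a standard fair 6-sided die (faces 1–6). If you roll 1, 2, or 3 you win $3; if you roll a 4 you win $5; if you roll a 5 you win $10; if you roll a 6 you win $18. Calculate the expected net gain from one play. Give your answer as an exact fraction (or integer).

E[payout] = (1/2)·3 + (1/6)·5 + (1/6)·10 + (1/6)·18 = 7
Expected profit = 7 − 10 = -3

-$3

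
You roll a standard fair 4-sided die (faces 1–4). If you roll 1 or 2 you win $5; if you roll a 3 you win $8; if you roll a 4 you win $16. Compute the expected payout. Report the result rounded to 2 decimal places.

$8.50

E[payout] = (1/2)·5 + (1/4)·8 + (1/4)·16 = 17/2
≈ $8.50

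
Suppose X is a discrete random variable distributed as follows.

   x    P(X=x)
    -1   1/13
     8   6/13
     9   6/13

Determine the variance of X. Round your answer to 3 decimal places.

E[X] = (1/13)·(-1) + (6/13)·8 + (6/13)·9 = 101/13
E[X²] = (1/13)·1 + (6/13)·64 + (6/13)·81 = 67
Var(X) = 67 − (101/13)² = 1122/169 ≈ 6.639

6.639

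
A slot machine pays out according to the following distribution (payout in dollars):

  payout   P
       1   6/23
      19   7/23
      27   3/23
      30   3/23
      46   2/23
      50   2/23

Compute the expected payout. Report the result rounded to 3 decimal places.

E[X] = (6/23)·1 + (7/23)·19 + (3/23)·27 + (3/23)·30 + (2/23)·46 + (2/23)·50
     = 502/23 ≈ 21.826

$21.826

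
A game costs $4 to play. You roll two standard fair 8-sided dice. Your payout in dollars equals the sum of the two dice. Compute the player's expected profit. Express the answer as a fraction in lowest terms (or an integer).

Distribution of the sum of the two dice: 2 w.p. 1/64, 3 w.p. 1/32, 4 w.p. 3/64, 5 w.p. 1/16, 6 w.p. 5/64, 7 w.p. 3/32, …
E[payout] = (1/64)·2 + (1/32)·3 + (3/64)·4 + (1/16)·5 + (5/64)·6 + (3/32)·7 + (7/64)·8 + (1/8)·9 + (7/64)·10 + (3/32)·11 + (5/64)·12 + (1/16)·13 + (3/64)·14 + (1/32)·15 + (1/64)·16 = 9
Expected profit = 9 − 4 = 5

$5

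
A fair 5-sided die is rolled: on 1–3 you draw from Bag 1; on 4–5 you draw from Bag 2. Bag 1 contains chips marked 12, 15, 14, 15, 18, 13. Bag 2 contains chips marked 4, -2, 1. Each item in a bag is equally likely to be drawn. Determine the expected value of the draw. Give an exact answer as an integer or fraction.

E[X | Bag 1] = (12 + 15 + 14 + 15 + 18 + 13)/6 = 29/2
E[X | Bag 2] = (4 − 2 + 1)/3 = 1
E[X] = (3/5)·29/2 + (2/5)·1 = 91/10

91/10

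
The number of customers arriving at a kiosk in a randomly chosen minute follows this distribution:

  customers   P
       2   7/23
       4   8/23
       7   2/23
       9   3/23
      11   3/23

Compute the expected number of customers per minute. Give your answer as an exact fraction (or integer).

120/23

E[X] = (7/23)·2 + (8/23)·4 + (2/23)·7 + (3/23)·9 + (3/23)·11
     = 120/23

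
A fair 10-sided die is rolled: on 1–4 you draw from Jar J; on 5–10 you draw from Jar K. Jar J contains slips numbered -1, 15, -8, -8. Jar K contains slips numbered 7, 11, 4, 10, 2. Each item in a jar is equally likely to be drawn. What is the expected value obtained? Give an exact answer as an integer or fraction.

E[X | Jar J] = (-1 + 15 − 8 − 8)/4 = -1/2
E[X | Jar K] = (7 + 11 + 4 + 10 + 2)/5 = 34/5
E[X] = (2/5)·(-1/2) + (3/5)·34/5 = 97/25

97/25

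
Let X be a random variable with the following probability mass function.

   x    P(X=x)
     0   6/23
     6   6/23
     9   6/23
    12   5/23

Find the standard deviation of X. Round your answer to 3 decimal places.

E[X] = 150/23, E[X²] = 1422/23
Var(X) = E[X²] − (E[X])² = 1422/23 − 22500/529 = 10206/529
SD(X) = √(10206/529) ≈ 4.392

4.392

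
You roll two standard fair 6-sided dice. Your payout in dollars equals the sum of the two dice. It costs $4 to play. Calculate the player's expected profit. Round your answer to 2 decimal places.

Distribution of the sum of the two dice: 2 w.p. 1/36, 3 w.p. 1/18, 4 w.p. 1/12, 5 w.p. 1/9, 6 w.p. 5/36, 7 w.p. 1/6, …
E[payout] = (1/36)·2 + (1/18)·3 + (1/12)·4 + (1/9)·5 + (5/36)·6 + (1/6)·7 + (5/36)·8 + (1/9)·9 + (1/12)·10 + (1/18)·11 + (1/36)·12 = 7
Expected profit = 7 − 4 = 3 ≈ $3.00

$3.00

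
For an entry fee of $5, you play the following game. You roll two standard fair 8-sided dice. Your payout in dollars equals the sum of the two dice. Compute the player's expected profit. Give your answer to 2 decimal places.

$4.00

Distribution of the sum of the two dice: 2 w.p. 1/64, 3 w.p. 1/32, 4 w.p. 3/64, 5 w.p. 1/16, 6 w.p. 5/64, 7 w.p. 3/32, …
E[payout] = (1/64)·2 + (1/32)·3 + (3/64)·4 + (1/16)·5 + (5/64)·6 + (3/32)·7 + (7/64)·8 + (1/8)·9 + (7/64)·10 + (3/32)·11 + (5/64)·12 + (1/16)·13 + (3/64)·14 + (1/32)·15 + (1/64)·16 = 9
Expected profit = 9 − 5 = 4 ≈ $4.00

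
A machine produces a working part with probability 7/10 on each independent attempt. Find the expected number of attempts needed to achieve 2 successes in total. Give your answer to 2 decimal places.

By linearity (sum of 2 independent geometric waits), E[trials] = 2/p = 2/(7/10) = 20/7.
≈ 2.86

2.86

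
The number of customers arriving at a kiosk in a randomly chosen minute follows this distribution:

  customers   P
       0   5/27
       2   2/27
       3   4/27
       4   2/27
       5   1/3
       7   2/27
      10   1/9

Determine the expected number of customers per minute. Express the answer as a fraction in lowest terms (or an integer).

E[X] = (5/27)·0 + (2/27)·2 + (4/27)·3 + (2/27)·4 + (1/3)·5 + (2/27)·7 + (1/9)·10
     = 113/27

113/27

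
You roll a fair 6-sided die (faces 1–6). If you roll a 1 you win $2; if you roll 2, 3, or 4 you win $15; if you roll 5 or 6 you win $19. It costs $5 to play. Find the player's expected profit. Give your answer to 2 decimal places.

E[payout] = (1/6)·2 + (1/2)·15 + (1/3)·19 = 85/6
Expected profit = 85/6 − 5 = 55/6 ≈ $9.17

$9.17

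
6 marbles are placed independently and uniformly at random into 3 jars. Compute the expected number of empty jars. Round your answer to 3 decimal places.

Let Xⱼ=1 if jar j is empty. P(Xⱼ=1) = ((3-1)/3)^6 = 64/729.
By linearity, E[#empty] = 3·64/729 = 64/243.
≈ 0.263

0.263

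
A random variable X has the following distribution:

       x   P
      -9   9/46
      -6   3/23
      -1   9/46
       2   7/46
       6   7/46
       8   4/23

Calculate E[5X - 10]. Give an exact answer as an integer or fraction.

-245/23

E[5x-10] = (9/46)·(-55) + (3/23)·(-40) + (9/46)·(-15) + (7/46)·0 + (7/46)·20 + (4/23)·30
     = -245/23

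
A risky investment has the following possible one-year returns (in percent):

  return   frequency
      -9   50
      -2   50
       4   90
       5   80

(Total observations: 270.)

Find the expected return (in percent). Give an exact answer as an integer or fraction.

7/9

Total = 270, so P(return=-9) = 50/270, etc.
E[X] = (5/27)·(-9) + (5/27)·(-2) + (1/3)·4 + (8/27)·5
     = 7/9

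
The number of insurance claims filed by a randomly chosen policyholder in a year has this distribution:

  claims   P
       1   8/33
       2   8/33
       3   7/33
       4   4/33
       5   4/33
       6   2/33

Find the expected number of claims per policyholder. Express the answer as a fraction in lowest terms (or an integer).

E[X] = (8/33)·1 + (8/33)·2 + (7/33)·3 + (4/33)·4 + (4/33)·5 + (2/33)·6
     = 31/11

31/11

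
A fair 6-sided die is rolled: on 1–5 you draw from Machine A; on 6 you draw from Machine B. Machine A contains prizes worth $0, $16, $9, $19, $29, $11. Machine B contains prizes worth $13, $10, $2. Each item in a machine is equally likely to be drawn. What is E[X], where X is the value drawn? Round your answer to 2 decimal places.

E[X | Machine A] = (0 + 16 + 9 + 19 + 29 + 11)/6 = 14
E[X | Machine B] = (13 + 10 + 2)/3 = 25/3
E[X] = (5/6)·14 + (1/6)·25/3 = 235/18 ≈ 13.06

$13.06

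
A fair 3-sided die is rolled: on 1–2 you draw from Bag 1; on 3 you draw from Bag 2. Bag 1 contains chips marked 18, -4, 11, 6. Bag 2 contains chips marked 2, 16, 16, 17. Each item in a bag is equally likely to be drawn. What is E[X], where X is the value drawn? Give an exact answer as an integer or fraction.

113/12

E[X | Bag 1] = (18 − 4 + 11 + 6)/4 = 31/4
E[X | Bag 2] = (2 + 16 + 16 + 17)/4 = 51/4
E[X] = (2/3)·31/4 + (1/3)·51/4 = 113/12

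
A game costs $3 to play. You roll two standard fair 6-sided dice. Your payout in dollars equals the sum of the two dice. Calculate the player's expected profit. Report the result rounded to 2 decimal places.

Distribution of the sum of the two dice: 2 w.p. 1/36, 3 w.p. 1/18, 4 w.p. 1/12, 5 w.p. 1/9, 6 w.p. 5/36, 7 w.p. 1/6, …
E[payout] = (1/36)·2 + (1/18)·3 + (1/12)·4 + (1/9)·5 + (5/36)·6 + (1/6)·7 + (5/36)·8 + (1/9)·9 + (1/12)·10 + (1/18)·11 + (1/36)·12 = 7
Expected profit = 7 − 3 = 4 ≈ $4.00

$4.00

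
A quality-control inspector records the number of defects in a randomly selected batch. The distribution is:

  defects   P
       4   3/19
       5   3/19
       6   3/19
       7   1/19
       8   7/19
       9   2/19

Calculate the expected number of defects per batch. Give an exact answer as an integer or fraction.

E[X] = (3/19)·4 + (3/19)·5 + (3/19)·6 + (1/19)·7 + (7/19)·8 + (2/19)·9
     = 126/19

126/19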